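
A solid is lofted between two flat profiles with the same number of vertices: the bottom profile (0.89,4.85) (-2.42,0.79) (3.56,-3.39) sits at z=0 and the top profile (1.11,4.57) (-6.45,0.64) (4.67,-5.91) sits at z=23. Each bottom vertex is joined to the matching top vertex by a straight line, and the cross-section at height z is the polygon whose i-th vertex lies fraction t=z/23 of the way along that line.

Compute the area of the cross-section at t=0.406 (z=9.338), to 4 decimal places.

Cross-section at t=0.406: each vertex is (1-t)·p0[i] + t·p1[i].
  v1: (1-0.406)·(0.89,4.85) + 0.406·(1.11,4.57) = (0.9793,4.7363)
  v2: (1-0.406)·(-2.42,0.79) + 0.406·(-6.45,0.64) = (-4.0562,0.7291)
  v3: (1-0.406)·(3.56,-3.39) + 0.406·(4.67,-5.91) = (4.0107,-4.4131)
Shoelace sum Σ(x_i·y_{i+1} − x_{i+1}·y_i):
  i=1: 0.9793·0.7291 − -4.0562·4.7363 = +19.9254 (running +19.9254)
  i=2: -4.0562·-4.4131 − 4.0107·0.7291 = +14.9762 (running +34.9016)
  i=3: 4.0107·4.7363 − 0.9793·-4.4131 = +23.3176 (running +58.2193)
Area = |Σ|/2 = |58.2193|/2 = 29.1096

Area at t=0.406: 29.1096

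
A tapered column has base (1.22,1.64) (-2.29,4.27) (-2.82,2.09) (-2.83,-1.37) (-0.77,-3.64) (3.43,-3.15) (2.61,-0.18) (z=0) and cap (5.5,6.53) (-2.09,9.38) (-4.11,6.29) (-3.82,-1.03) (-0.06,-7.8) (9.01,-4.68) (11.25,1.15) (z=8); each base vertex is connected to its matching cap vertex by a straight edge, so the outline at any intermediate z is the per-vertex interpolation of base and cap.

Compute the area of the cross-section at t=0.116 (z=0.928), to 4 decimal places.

Area at t=0.116: 41.8719

Cross-section at t=0.116: each vertex is (1-t)·p0[i] + t·p1[i].
  v1: (1-0.116)·(1.22,1.64) + 0.116·(5.5,6.53) = (1.7165,2.2072)
  v2: (1-0.116)·(-2.29,4.27) + 0.116·(-2.09,9.38) = (-2.2668,4.8628)
  v3: (1-0.116)·(-2.82,2.09) + 0.116·(-4.11,6.29) = (-2.9696,2.5772)
  v4: (1-0.116)·(-2.83,-1.37) + 0.116·(-3.82,-1.03) = (-2.9448,-1.3306)
  v5: (1-0.116)·(-0.77,-3.64) + 0.116·(-0.06,-7.8) = (-0.6876,-4.1226)
  v6: (1-0.116)·(3.43,-3.15) + 0.116·(9.01,-4.68) = (4.0773,-3.3275)
  v7: (1-0.116)·(2.61,-0.18) + 0.116·(11.25,1.15) = (3.6122,-0.0257)
Shoelace sum Σ(x_i·y_{i+1} − x_{i+1}·y_i):
  i=1: 1.7165·4.8628 − -2.2668·2.2072 = +13.3502 (running +13.3502)
  i=2: -2.2668·2.5772 − -2.9696·4.8628 = +8.5986 (running +21.9489)
  i=3: -2.9696·-1.3306 − -2.9448·2.5772 = +11.5407 (running +33.4896)
  i=4: -2.9448·-4.1226 − -0.6876·-1.3306 = +11.2253 (running +44.7149)
  i=5: -0.6876·-3.3275 − 4.0773·-4.1226 = +19.0969 (running +63.8119)
  i=6: 4.0773·-0.0257 − 3.6122·-3.3275 = +11.9148 (running +75.7266)
  i=7: 3.6122·2.2072 − 1.7165·-0.0257 = +8.0172 (running +83.7439)
Area = |Σ|/2 = |83.7439|/2 = 41.8719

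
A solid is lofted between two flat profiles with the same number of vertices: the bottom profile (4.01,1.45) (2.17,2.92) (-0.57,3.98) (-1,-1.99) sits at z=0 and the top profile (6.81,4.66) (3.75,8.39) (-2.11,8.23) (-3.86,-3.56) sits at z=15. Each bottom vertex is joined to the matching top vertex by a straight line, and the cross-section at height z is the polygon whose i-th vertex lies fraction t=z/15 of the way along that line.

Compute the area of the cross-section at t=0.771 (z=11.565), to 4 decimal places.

Area at t=0.771: 51.9534

Cross-section at t=0.771: each vertex is (1-t)·p0[i] + t·p1[i].
  v1: (1-0.771)·(4.01,1.45) + 0.771·(6.81,4.66) = (6.1688,3.9249)
  v2: (1-0.771)·(2.17,2.92) + 0.771·(3.75,8.39) = (3.3882,7.1374)
  v3: (1-0.771)·(-0.57,3.98) + 0.771·(-2.11,8.23) = (-1.7573,7.2568)
  v4: (1-0.771)·(-1,-1.99) + 0.771·(-3.86,-3.56) = (-3.2051,-3.2005)
Shoelace sum Σ(x_i·y_{i+1} − x_{i+1}·y_i):
  i=1: 6.1688·7.1374 − 3.3882·3.9249 = +30.7307 (running +30.7307)
  i=2: 3.3882·7.2568 − -1.7573·7.1374 = +37.1300 (running +67.8607)
  i=3: -1.7573·-3.2005 − -3.2051·7.2568 = +28.8826 (running +96.7433)
  i=4: -3.2051·3.9249 − 6.1688·-3.2005 = +7.1635 (running +103.9068)
Area = |Σ|/2 = |103.9068|/2 = 51.9534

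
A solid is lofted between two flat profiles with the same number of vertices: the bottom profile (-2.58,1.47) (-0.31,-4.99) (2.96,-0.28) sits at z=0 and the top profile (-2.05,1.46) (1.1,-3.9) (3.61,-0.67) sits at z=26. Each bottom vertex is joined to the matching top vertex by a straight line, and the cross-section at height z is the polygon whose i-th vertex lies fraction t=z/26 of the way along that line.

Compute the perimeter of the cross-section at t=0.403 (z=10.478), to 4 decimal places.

Cross-section at t=0.403: each vertex is (1-t)·p0[i] + t·p1[i].
  v1: (1-0.403)·(-2.58,1.47) + 0.403·(-2.05,1.46) = (-2.3664,1.4660)
  v2: (1-0.403)·(-0.31,-4.99) + 0.403·(1.1,-3.9) = (0.2582,-4.5507)
  v3: (1-0.403)·(2.96,-0.28) + 0.403·(3.61,-0.67) = (3.2219,-0.4372)
Perimeter = Σ |v_{i+1} − v_i|:
  edge 1→2: √(2.6246² + -6.0167²) = 6.5643 (running 6.5643)
  edge 2→3: √(2.9637² + 4.1136²) = 5.0700 (running 11.6343)
  edge 3→1: √(-5.5884² + 1.9031²) = 5.9035 (running 17.5378)
Perimeter = 17.5378

Perimeter at t=0.403: 17.5378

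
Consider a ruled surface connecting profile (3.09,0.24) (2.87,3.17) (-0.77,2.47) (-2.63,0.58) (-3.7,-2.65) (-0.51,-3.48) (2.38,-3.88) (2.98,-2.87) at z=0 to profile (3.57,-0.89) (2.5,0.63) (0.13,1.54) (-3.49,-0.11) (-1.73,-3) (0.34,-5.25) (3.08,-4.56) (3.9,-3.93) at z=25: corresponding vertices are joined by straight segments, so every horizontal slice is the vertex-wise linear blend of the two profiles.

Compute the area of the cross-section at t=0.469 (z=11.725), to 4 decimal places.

Cross-section at t=0.469: each vertex is (1-t)·p0[i] + t·p1[i].
  v1: (1-0.469)·(3.09,0.24) + 0.469·(3.57,-0.89) = (3.3151,-0.2900)
  v2: (1-0.469)·(2.87,3.17) + 0.469·(2.5,0.63) = (2.6965,1.9787)
  v3: (1-0.469)·(-0.77,2.47) + 0.469·(0.13,1.54) = (-0.3479,2.0338)
  v4: (1-0.469)·(-2.63,0.58) + 0.469·(-3.49,-0.11) = (-3.0333,0.2564)
  v5: (1-0.469)·(-3.7,-2.65) + 0.469·(-1.73,-3) = (-2.7761,-2.8142)
  v6: (1-0.469)·(-0.51,-3.48) + 0.469·(0.34,-5.25) = (-0.1114,-4.3101)
  v7: (1-0.469)·(2.38,-3.88) + 0.469·(3.08,-4.56) = (2.7083,-4.1989)
  v8: (1-0.469)·(2.98,-2.87) + 0.469·(3.9,-3.93) = (3.4115,-3.3671)
Shoelace sum Σ(x_i·y_{i+1} − x_{i+1}·y_i):
  i=1: 3.3151·1.9787 − 2.6965·-0.2900 = +7.3417 (running +7.3417)
  i=2: 2.6965·2.0338 − -0.3479·1.9787 = +6.1726 (running +13.5142)
  i=3: -0.3479·0.2564 − -3.0333·2.0338 = +6.0801 (running +19.5943)
  i=4: -3.0333·-2.8142 − -2.7761·0.2564 = +9.2480 (running +28.8424)
  i=5: -2.7761·-4.3101 − -0.1114·-2.8142 = +11.6519 (running +40.4942)
  i=6: -0.1114·-4.1989 − 2.7083·-4.3101 = +12.1407 (running +52.6349)
  i=7: 2.7083·-3.3671 − 3.4115·-4.1989 = +5.2053 (running +57.8402)
  i=8: 3.4115·-0.2900 − 3.3151·-3.3671 = +10.1732 (running +68.0134)
Area = |Σ|/2 = |68.0134|/2 = 34.0067

Area at t=0.469: 34.0067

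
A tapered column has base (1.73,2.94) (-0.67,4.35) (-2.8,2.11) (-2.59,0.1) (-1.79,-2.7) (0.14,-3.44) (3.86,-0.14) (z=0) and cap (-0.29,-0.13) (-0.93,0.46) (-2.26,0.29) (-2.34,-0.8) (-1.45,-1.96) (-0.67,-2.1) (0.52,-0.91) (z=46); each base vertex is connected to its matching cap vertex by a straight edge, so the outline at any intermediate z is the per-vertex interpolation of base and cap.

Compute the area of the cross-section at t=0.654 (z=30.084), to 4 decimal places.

Cross-section at t=0.654: each vertex is (1-t)·p0[i] + t·p1[i].
  v1: (1-0.654)·(1.73,2.94) + 0.654·(-0.29,-0.13) = (0.4089,0.9322)
  v2: (1-0.654)·(-0.67,4.35) + 0.654·(-0.93,0.46) = (-0.8400,1.8059)
  v3: (1-0.654)·(-2.8,2.11) + 0.654·(-2.26,0.29) = (-2.4468,0.9197)
  v4: (1-0.654)·(-2.59,0.1) + 0.654·(-2.34,-0.8) = (-2.4265,-0.4886)
  v5: (1-0.654)·(-1.79,-2.7) + 0.654·(-1.45,-1.96) = (-1.5676,-2.2160)
  v6: (1-0.654)·(0.14,-3.44) + 0.654·(-0.67,-2.1) = (-0.3897,-2.5636)
  v7: (1-0.654)·(3.86,-0.14) + 0.654·(0.52,-0.91) = (1.6756,-0.6436)
Shoelace sum Σ(x_i·y_{i+1} − x_{i+1}·y_i):
  i=1: 0.4089·1.8059 − -0.8400·0.9322 = +1.5216 (running +1.5216)
  i=2: -0.8400·0.9197 − -2.4468·1.8059 = +3.6462 (running +5.1678)
  i=3: -2.4468·-0.4886 − -2.4265·0.9197 = +3.4272 (running +8.5951)
  i=4: -2.4265·-2.2160 − -1.5676·-0.4886 = +4.6113 (running +13.2063)
  i=5: -1.5676·-2.5636 − -0.3897·-2.2160 = +3.1552 (running +16.3615)
  i=6: -0.3897·-0.6436 − 1.6756·-2.5636 = +4.5466 (running +20.9081)
  i=7: 1.6756·0.9322 − 0.4089·-0.6436 = +1.8252 (running +22.7333)
Area = |Σ|/2 = |22.7333|/2 = 11.3667

Area at t=0.654: 11.3667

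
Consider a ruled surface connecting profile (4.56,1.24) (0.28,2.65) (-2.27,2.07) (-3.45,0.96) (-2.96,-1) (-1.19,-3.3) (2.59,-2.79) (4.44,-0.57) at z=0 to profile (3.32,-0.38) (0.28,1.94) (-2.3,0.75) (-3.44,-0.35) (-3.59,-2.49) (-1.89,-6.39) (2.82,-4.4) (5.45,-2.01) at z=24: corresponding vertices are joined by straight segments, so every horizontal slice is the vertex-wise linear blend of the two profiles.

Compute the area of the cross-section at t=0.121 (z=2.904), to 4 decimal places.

Area at t=0.121: 35.7182

Cross-section at t=0.121: each vertex is (1-t)·p0[i] + t·p1[i].
  v1: (1-0.121)·(4.56,1.24) + 0.121·(3.32,-0.38) = (4.4100,1.0440)
  v2: (1-0.121)·(0.28,2.65) + 0.121·(0.28,1.94) = (0.2800,2.5641)
  v3: (1-0.121)·(-2.27,2.07) + 0.121·(-2.3,0.75) = (-2.2736,1.9103)
  v4: (1-0.121)·(-3.45,0.96) + 0.121·(-3.44,-0.35) = (-3.4488,0.8015)
  v5: (1-0.121)·(-2.96,-1) + 0.121·(-3.59,-2.49) = (-3.0362,-1.1803)
  v6: (1-0.121)·(-1.19,-3.3) + 0.121·(-1.89,-6.39) = (-1.2747,-3.6739)
  v7: (1-0.121)·(2.59,-2.79) + 0.121·(2.82,-4.4) = (2.6178,-2.9848)
  v8: (1-0.121)·(4.44,-0.57) + 0.121·(5.45,-2.01) = (4.5622,-0.7442)
Shoelace sum Σ(x_i·y_{i+1} − x_{i+1}·y_i):
  i=1: 4.4100·2.5641 − 0.2800·1.0440 = +11.0152 (running +11.0152)
  i=2: 0.2800·1.9103 − -2.2736·2.5641 = +6.3647 (running +17.3799)
  i=3: -2.2736·0.8015 − -3.4488·1.9103 = +4.7659 (running +22.1458)
  i=4: -3.4488·-1.1803 − -3.0362·0.8015 = +6.5041 (running +28.6498)
  i=5: -3.0362·-3.6739 − -1.2747·-1.1803 = +9.6503 (running +38.3001)
  i=6: -1.2747·-2.9848 − 2.6178·-3.6739 = +13.4224 (running +51.7224)
  i=7: 2.6178·-0.7442 − 4.5622·-2.9848 = +11.6690 (running +63.3915)
  i=8: 4.5622·1.0440 − 4.4100·-0.7442 = +8.0449 (running +71.4364)
Area = |Σ|/2 = |71.4364|/2 = 35.7182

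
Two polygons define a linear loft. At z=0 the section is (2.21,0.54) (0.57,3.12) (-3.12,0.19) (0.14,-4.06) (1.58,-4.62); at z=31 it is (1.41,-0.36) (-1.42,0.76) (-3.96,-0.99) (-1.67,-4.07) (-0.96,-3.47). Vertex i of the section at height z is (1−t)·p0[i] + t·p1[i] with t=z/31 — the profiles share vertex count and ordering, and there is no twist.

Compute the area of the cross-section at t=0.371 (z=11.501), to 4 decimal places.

Cross-section at t=0.371: each vertex is (1-t)·p0[i] + t·p1[i].
  v1: (1-0.371)·(2.21,0.54) + 0.371·(1.41,-0.36) = (1.9132,0.2061)
  v2: (1-0.371)·(0.57,3.12) + 0.371·(-1.42,0.76) = (-0.1683,2.2444)
  v3: (1-0.371)·(-3.12,0.19) + 0.371·(-3.96,-0.99) = (-3.4316,-0.2478)
  v4: (1-0.371)·(0.14,-4.06) + 0.371·(-1.67,-4.07) = (-0.5315,-4.0637)
  v5: (1-0.371)·(1.58,-4.62) + 0.371·(-0.96,-3.47) = (0.6377,-4.1934)
Shoelace sum Σ(x_i·y_{i+1} − x_{i+1}·y_i):
  i=1: 1.9132·2.2444 − -0.1683·0.2061 = +4.3287 (running +4.3287)
  i=2: -0.1683·-0.2478 − -3.4316·2.2444 = +7.7438 (running +12.0726)
  i=3: -3.4316·-4.0637 − -0.5315·-0.2478 = +13.8135 (running +25.8860)
  i=4: -0.5315·-4.1934 − 0.6377·-4.0637 = +4.8201 (running +30.7061)
  i=5: 0.6377·0.2061 − 1.9132·-4.1934 = +8.1541 (running +38.8603)
Area = |Σ|/2 = |38.8603|/2 = 19.4301

Area at t=0.371: 19.4301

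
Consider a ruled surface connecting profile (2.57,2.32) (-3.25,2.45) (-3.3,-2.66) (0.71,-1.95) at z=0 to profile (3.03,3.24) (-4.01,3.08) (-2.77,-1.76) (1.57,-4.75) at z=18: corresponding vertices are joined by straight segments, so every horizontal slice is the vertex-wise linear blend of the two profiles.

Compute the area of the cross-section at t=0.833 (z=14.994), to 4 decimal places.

Cross-section at t=0.833: each vertex is (1-t)·p0[i] + t·p1[i].
  v1: (1-0.833)·(2.57,2.32) + 0.833·(3.03,3.24) = (2.9532,3.0864)
  v2: (1-0.833)·(-3.25,2.45) + 0.833·(-4.01,3.08) = (-3.8831,2.9748)
  v3: (1-0.833)·(-3.3,-2.66) + 0.833·(-2.77,-1.76) = (-2.8585,-1.9103)
  v4: (1-0.833)·(0.71,-1.95) + 0.833·(1.57,-4.75) = (1.4264,-4.2824)
Shoelace sum Σ(x_i·y_{i+1} − x_{i+1}·y_i):
  i=1: 2.9532·2.9748 − -3.8831·3.0864 = +20.7697 (running +20.7697)
  i=2: -3.8831·-1.9103 − -2.8585·2.9748 = +15.9213 (running +36.6910)
  i=3: -2.8585·-4.2824 − 1.4264·-1.9103 = +14.9661 (running +51.6571)
  i=4: 1.4264·3.0864 − 2.9532·-4.2824 = +17.0490 (running +68.7061)
Area = |Σ|/2 = |68.7061|/2 = 34.3531

Area at t=0.833: 34.3531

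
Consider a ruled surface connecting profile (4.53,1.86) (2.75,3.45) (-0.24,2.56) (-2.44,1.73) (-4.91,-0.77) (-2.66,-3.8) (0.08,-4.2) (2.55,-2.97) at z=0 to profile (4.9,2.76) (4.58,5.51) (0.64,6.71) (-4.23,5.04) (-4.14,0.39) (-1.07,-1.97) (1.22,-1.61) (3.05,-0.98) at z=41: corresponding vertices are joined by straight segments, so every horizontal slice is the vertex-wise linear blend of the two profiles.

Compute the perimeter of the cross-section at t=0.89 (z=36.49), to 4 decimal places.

Perimeter at t=0.89: 28.3941

Cross-section at t=0.89: each vertex is (1-t)·p0[i] + t·p1[i].
  v1: (1-0.89)·(4.53,1.86) + 0.89·(4.9,2.76) = (4.8593,2.6610)
  v2: (1-0.89)·(2.75,3.45) + 0.89·(4.58,5.51) = (4.3787,5.2834)
  v3: (1-0.89)·(-0.24,2.56) + 0.89·(0.64,6.71) = (0.5432,6.2535)
  v4: (1-0.89)·(-2.44,1.73) + 0.89·(-4.23,5.04) = (-4.0331,4.6759)
  v5: (1-0.89)·(-4.91,-0.77) + 0.89·(-4.14,0.39) = (-4.2247,0.2624)
  v6: (1-0.89)·(-2.66,-3.8) + 0.89·(-1.07,-1.97) = (-1.2449,-2.1713)
  v7: (1-0.89)·(0.08,-4.2) + 0.89·(1.22,-1.61) = (1.0946,-1.8949)
  v8: (1-0.89)·(2.55,-2.97) + 0.89·(3.05,-0.98) = (2.9950,-1.1989)
Perimeter = Σ |v_{i+1} − v_i|:
  edge 1→2: √(-0.4806² + 2.6224²) = 2.6661 (running 2.6661)
  edge 2→3: √(-3.8355² + 0.9701²) = 3.9563 (running 6.6224)
  edge 3→4: √(-4.5763² + -1.5776²) = 4.8406 (running 11.4629)
  edge 4→5: √(-0.1916² + -4.4135²) = 4.4177 (running 15.8806)
  edge 5→6: √(2.9798² + -2.4337²) = 3.8474 (running 19.7280)
  edge 6→7: √(2.3395² + 0.2764²) = 2.3558 (running 22.0837)
  edge 7→8: √(1.9004² + 0.6960²) = 2.0238 (running 24.1076)
  edge 8→1: √(1.8643² + 3.8599²) = 4.2865 (running 28.3941)
Perimeter = 28.3941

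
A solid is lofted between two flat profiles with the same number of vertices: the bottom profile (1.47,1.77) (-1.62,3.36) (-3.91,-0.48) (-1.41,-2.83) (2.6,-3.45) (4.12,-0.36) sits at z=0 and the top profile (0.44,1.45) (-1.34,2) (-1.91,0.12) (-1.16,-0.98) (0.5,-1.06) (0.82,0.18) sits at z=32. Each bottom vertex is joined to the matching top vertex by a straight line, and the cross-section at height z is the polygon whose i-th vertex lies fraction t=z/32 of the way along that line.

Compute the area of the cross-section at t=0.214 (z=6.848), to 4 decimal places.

Cross-section at t=0.214: each vertex is (1-t)·p0[i] + t·p1[i].
  v1: (1-0.214)·(1.47,1.77) + 0.214·(0.44,1.45) = (1.2496,1.7015)
  v2: (1-0.214)·(-1.62,3.36) + 0.214·(-1.34,2) = (-1.5601,3.0690)
  v3: (1-0.214)·(-3.91,-0.48) + 0.214·(-1.91,0.12) = (-3.4820,-0.3516)
  v4: (1-0.214)·(-1.41,-2.83) + 0.214·(-1.16,-0.98) = (-1.3565,-2.4341)
  v5: (1-0.214)·(2.6,-3.45) + 0.214·(0.5,-1.06) = (2.1506,-2.9385)
  v6: (1-0.214)·(4.12,-0.36) + 0.214·(0.82,0.18) = (3.4138,-0.2444)
Shoelace sum Σ(x_i·y_{i+1} − x_{i+1}·y_i):
  i=1: 1.2496·3.0690 − -1.5601·1.7015 = +6.4894 (running +6.4894)
  i=2: -1.5601·-0.3516 − -3.4820·3.0690 = +11.2346 (running +17.7241)
  i=3: -3.4820·-2.4341 − -1.3565·-0.3516 = +7.9986 (running +25.7227)
  i=4: -1.3565·-2.9385 − 2.1506·-2.4341 = +9.2209 (running +34.9436)
  i=5: 2.1506·-0.2444 − 3.4138·-2.9385 = +9.5059 (running +44.4495)
  i=6: 3.4138·1.7015 − 1.2496·-0.2444 = +6.1141 (running +50.5635)
Area = |Σ|/2 = |50.5635|/2 = 25.2818

Area at t=0.214: 25.2818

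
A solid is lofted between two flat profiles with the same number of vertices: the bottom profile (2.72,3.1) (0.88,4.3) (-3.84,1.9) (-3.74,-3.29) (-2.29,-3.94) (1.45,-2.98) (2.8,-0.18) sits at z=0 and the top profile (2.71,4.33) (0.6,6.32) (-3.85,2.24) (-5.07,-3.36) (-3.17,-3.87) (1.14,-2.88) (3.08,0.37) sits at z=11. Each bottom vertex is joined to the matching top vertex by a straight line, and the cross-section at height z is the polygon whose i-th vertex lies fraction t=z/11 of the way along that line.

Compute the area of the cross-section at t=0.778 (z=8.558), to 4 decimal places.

Area at t=0.778: 51.5154

Cross-section at t=0.778: each vertex is (1-t)·p0[i] + t·p1[i].
  v1: (1-0.778)·(2.72,3.1) + 0.778·(2.71,4.33) = (2.7122,4.0569)
  v2: (1-0.778)·(0.88,4.3) + 0.778·(0.6,6.32) = (0.6622,5.8716)
  v3: (1-0.778)·(-3.84,1.9) + 0.778·(-3.85,2.24) = (-3.8478,2.1645)
  v4: (1-0.778)·(-3.74,-3.29) + 0.778·(-5.07,-3.36) = (-4.7747,-3.3445)
  v5: (1-0.778)·(-2.29,-3.94) + 0.778·(-3.17,-3.87) = (-2.9746,-3.8855)
  v6: (1-0.778)·(1.45,-2.98) + 0.778·(1.14,-2.88) = (1.2088,-2.9022)
  v7: (1-0.778)·(2.8,-0.18) + 0.778·(3.08,0.37) = (3.0178,0.2479)
Shoelace sum Σ(x_i·y_{i+1} − x_{i+1}·y_i):
  i=1: 2.7122·5.8716 − 0.6622·4.0569 = +13.2386 (running +13.2386)
  i=2: 0.6622·2.1645 − -3.8478·5.8716 = +24.0257 (running +37.2643)
  i=3: -3.8478·-3.3445 − -4.7747·2.1645 = +23.2038 (running +60.4681)
  i=4: -4.7747·-3.8855 − -2.9746·-3.3445 = +8.6039 (running +69.0720)
  i=5: -2.9746·-2.9022 − 1.2088·-3.8855 = +13.3299 (running +82.4019)
  i=6: 1.2088·0.2479 − 3.0178·-2.9022 = +9.0580 (running +91.4600)
  i=7: 3.0178·4.0569 − 2.7122·0.2479 = +11.5708 (running +103.0308)
Area = |Σ|/2 = |103.0308|/2 = 51.5154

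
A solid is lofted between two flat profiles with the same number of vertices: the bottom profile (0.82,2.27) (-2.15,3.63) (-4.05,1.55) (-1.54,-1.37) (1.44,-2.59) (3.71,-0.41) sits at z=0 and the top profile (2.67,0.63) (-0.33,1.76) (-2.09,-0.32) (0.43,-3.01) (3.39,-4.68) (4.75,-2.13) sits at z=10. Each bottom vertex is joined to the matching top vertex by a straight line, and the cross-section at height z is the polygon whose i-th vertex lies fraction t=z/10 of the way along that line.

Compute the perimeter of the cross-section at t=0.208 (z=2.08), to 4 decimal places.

Perimeter at t=0.208: 20.0199

Cross-section at t=0.208: each vertex is (1-t)·p0[i] + t·p1[i].
  v1: (1-0.208)·(0.82,2.27) + 0.208·(2.67,0.63) = (1.2048,1.9289)
  v2: (1-0.208)·(-2.15,3.63) + 0.208·(-0.33,1.76) = (-1.7714,3.2410)
  v3: (1-0.208)·(-4.05,1.55) + 0.208·(-2.09,-0.32) = (-3.6423,1.1610)
  v4: (1-0.208)·(-1.54,-1.37) + 0.208·(0.43,-3.01) = (-1.1302,-1.7111)
  v5: (1-0.208)·(1.44,-2.59) + 0.208·(3.39,-4.68) = (1.8456,-3.0247)
  v6: (1-0.208)·(3.71,-0.41) + 0.208·(4.75,-2.13) = (3.9263,-0.7678)
Perimeter = Σ |v_{i+1} − v_i|:
  edge 1→2: √(-2.9762² + 1.3122²) = 3.2527 (running 3.2527)
  edge 2→3: √(-1.8709² + -2.0800²) = 2.7976 (running 6.0503)
  edge 3→4: √(2.5121² + -2.8722²) = 3.8157 (running 9.8660)
  edge 4→5: √(2.9758² + -1.3136²) = 3.2529 (running 13.1189)
  edge 5→6: √(2.0807² + 2.2570²) = 3.0697 (running 16.1886)
  edge 6→1: √(-2.7215² + 2.6966²) = 3.8313 (running 20.0199)
Perimeter = 20.0199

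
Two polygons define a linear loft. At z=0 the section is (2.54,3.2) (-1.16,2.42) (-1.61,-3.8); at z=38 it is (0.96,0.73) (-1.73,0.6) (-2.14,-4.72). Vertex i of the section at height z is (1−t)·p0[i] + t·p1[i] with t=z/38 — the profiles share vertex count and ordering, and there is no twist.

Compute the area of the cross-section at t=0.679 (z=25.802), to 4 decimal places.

Area at t=0.679: 8.3816

Cross-section at t=0.679: each vertex is (1-t)·p0[i] + t·p1[i].
  v1: (1-0.679)·(2.54,3.2) + 0.679·(0.96,0.73) = (1.4672,1.5229)
  v2: (1-0.679)·(-1.16,2.42) + 0.679·(-1.73,0.6) = (-1.5470,1.1842)
  v3: (1-0.679)·(-1.61,-3.8) + 0.679·(-2.14,-4.72) = (-1.9699,-4.4247)
Shoelace sum Σ(x_i·y_{i+1} − x_{i+1}·y_i):
  i=1: 1.4672·1.1842 − -1.5470·1.5229 = +4.0934 (running +4.0934)
  i=2: -1.5470·-4.4247 − -1.9699·1.1842 = +9.1779 (running +13.2713)
  i=3: -1.9699·1.5229 − 1.4672·-4.4247 = +3.4919 (running +16.7632)
Area = |Σ|/2 = |16.7632|/2 = 8.3816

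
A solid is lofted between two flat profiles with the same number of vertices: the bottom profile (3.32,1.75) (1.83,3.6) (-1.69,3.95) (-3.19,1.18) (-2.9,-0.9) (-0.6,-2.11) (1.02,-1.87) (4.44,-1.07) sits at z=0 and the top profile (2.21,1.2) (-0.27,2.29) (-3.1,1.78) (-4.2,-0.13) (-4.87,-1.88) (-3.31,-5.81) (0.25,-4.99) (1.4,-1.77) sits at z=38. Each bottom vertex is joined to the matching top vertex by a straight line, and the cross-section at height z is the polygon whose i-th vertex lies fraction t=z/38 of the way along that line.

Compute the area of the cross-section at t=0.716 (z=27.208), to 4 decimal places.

Area at t=0.716: 37.4870

Cross-section at t=0.716: each vertex is (1-t)·p0[i] + t·p1[i].
  v1: (1-0.716)·(3.32,1.75) + 0.716·(2.21,1.2) = (2.5252,1.3562)
  v2: (1-0.716)·(1.83,3.6) + 0.716·(-0.27,2.29) = (0.3264,2.6620)
  v3: (1-0.716)·(-1.69,3.95) + 0.716·(-3.1,1.78) = (-2.6996,2.3963)
  v4: (1-0.716)·(-3.19,1.18) + 0.716·(-4.2,-0.13) = (-3.9132,0.2420)
  v5: (1-0.716)·(-2.9,-0.9) + 0.716·(-4.87,-1.88) = (-4.3105,-1.6017)
  v6: (1-0.716)·(-0.6,-2.11) + 0.716·(-3.31,-5.81) = (-2.5404,-4.7592)
  v7: (1-0.716)·(1.02,-1.87) + 0.716·(0.25,-4.99) = (0.4687,-4.1039)
  v8: (1-0.716)·(4.44,-1.07) + 0.716·(1.4,-1.77) = (2.2634,-1.5712)
Shoelace sum Σ(x_i·y_{i+1} − x_{i+1}·y_i):
  i=1: 2.5252·2.6620 − 0.3264·1.3562 = +6.2796 (running +6.2796)
  i=2: 0.3264·2.3963 − -2.6996·2.6620 = +7.9685 (running +14.2481)
  i=3: -2.6996·0.2420 − -3.9132·2.3963 = +8.7236 (running +22.9717)
  i=4: -3.9132·-1.6017 − -4.3105·0.2420 = +7.3109 (running +30.2827)
  i=5: -4.3105·-4.7592 − -2.5404·-1.6017 = +16.4458 (running +46.7285)
  i=6: -2.5404·-4.1039 − 0.4687·-4.7592 = +12.6560 (running +59.3844)
  i=7: 0.4687·-1.5712 − 2.2634·-4.1039 = +8.5523 (running +67.9367)
  i=8: 2.2634·1.3562 − 2.5252·-1.5712 = +7.0372 (running +74.9739)
Area = |Σ|/2 = |74.9739|/2 = 37.4870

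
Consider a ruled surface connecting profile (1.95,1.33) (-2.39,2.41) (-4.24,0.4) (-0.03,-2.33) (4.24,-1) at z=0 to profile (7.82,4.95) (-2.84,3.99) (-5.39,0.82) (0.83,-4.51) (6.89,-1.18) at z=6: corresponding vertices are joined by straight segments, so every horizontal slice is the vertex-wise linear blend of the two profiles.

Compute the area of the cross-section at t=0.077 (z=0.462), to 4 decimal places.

Area at t=0.077: 25.6684

Cross-section at t=0.077: each vertex is (1-t)·p0[i] + t·p1[i].
  v1: (1-0.077)·(1.95,1.33) + 0.077·(7.82,4.95) = (2.4020,1.6087)
  v2: (1-0.077)·(-2.39,2.41) + 0.077·(-2.84,3.99) = (-2.4247,2.5317)
  v3: (1-0.077)·(-4.24,0.4) + 0.077·(-5.39,0.82) = (-4.3286,0.4323)
  v4: (1-0.077)·(-0.03,-2.33) + 0.077·(0.83,-4.51) = (0.0362,-2.4979)
  v5: (1-0.077)·(4.24,-1) + 0.077·(6.89,-1.18) = (4.4441,-1.0139)
Shoelace sum Σ(x_i·y_{i+1} − x_{i+1}·y_i):
  i=1: 2.4020·2.5317 − -2.4247·1.6087 = +9.9817 (running +9.9817)
  i=2: -2.4247·0.4323 − -4.3286·2.5317 = +9.9101 (running +19.8918)
  i=3: -4.3286·-2.4979 − 0.0362·0.4323 = +10.7965 (running +30.6882)
  i=4: 0.0362·-1.0139 − 4.4441·-2.4979 = +11.0639 (running +41.7521)
  i=5: 4.4441·1.6087 − 2.4020·-1.0139 = +9.5846 (running +51.3367)
Area = |Σ|/2 = |51.3367|/2 = 25.6684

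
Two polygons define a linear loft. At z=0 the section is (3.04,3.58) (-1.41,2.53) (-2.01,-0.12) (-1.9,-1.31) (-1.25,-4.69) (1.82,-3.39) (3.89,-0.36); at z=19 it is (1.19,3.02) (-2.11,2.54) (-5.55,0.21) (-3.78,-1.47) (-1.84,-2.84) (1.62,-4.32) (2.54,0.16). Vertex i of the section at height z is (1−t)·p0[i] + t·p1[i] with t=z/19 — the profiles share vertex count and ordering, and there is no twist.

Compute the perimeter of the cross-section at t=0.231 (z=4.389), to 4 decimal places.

Perimeter at t=0.231: 22.4701

Cross-section at t=0.231: each vertex is (1-t)·p0[i] + t·p1[i].
  v1: (1-0.231)·(3.04,3.58) + 0.231·(1.19,3.02) = (2.6127,3.4506)
  v2: (1-0.231)·(-1.41,2.53) + 0.231·(-2.11,2.54) = (-1.5717,2.5323)
  v3: (1-0.231)·(-2.01,-0.12) + 0.231·(-5.55,0.21) = (-2.8277,-0.0438)
  v4: (1-0.231)·(-1.9,-1.31) + 0.231·(-3.78,-1.47) = (-2.3343,-1.3470)
  v5: (1-0.231)·(-1.25,-4.69) + 0.231·(-1.84,-2.84) = (-1.3863,-4.2627)
  v6: (1-0.231)·(1.82,-3.39) + 0.231·(1.62,-4.32) = (1.7738,-3.6048)
  v7: (1-0.231)·(3.89,-0.36) + 0.231·(2.54,0.16) = (3.5781,-0.2399)
Perimeter = Σ |v_{i+1} − v_i|:
  edge 1→2: √(-4.1844² + -0.9183²) = 4.2839 (running 4.2839)
  edge 2→3: √(-1.2560² + -2.5761²) = 2.8660 (running 7.1499)
  edge 3→4: √(0.4935² + -1.3032²) = 1.3935 (running 8.5434)
  edge 4→5: √(0.9480² + -2.9157²) = 3.0659 (running 11.6093)
  edge 5→6: √(3.1601² + 0.6578²) = 3.2278 (running 14.8372)
  edge 6→7: √(1.8043² + 3.3650²) = 3.8182 (running 18.6554)
  edge 7→1: √(-0.9655² + 3.6905²) = 3.8147 (running 22.4701)
Perimeter = 22.4701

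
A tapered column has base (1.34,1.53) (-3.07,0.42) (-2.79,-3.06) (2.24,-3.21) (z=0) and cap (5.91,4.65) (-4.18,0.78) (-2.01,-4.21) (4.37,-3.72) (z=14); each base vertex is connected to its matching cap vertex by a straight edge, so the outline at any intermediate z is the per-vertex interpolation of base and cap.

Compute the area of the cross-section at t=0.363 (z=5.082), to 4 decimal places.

Area at t=0.363: 30.7748

Cross-section at t=0.363: each vertex is (1-t)·p0[i] + t·p1[i].
  v1: (1-0.363)·(1.34,1.53) + 0.363·(5.91,4.65) = (2.9989,2.6626)
  v2: (1-0.363)·(-3.07,0.42) + 0.363·(-4.18,0.78) = (-3.4729,0.5507)
  v3: (1-0.363)·(-2.79,-3.06) + 0.363·(-2.01,-4.21) = (-2.5069,-3.4775)
  v4: (1-0.363)·(2.24,-3.21) + 0.363·(4.37,-3.72) = (3.0132,-3.3951)
Shoelace sum Σ(x_i·y_{i+1} − x_{i+1}·y_i):
  i=1: 2.9989·0.5507 − -3.4729·2.6626 = +10.8983 (running +10.8983)
  i=2: -3.4729·-3.4775 − -2.5069·0.5507 = +13.4574 (running +24.3557)
  i=3: -2.5069·-3.3951 − 3.0132·-3.4775 = +18.9893 (running +43.3451)
  i=4: 3.0132·2.6626 − 2.9989·-3.3951 = +18.2045 (running +61.5496)
Area = |Σ|/2 = |61.5496|/2 = 30.7748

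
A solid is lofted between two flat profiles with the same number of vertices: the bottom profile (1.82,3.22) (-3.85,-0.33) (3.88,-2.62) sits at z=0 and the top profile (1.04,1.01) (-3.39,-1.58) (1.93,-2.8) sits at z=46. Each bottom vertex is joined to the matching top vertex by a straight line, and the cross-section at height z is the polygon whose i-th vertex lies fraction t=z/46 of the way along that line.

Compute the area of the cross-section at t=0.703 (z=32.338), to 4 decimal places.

Cross-section at t=0.703: each vertex is (1-t)·p0[i] + t·p1[i].
  v1: (1-0.703)·(1.82,3.22) + 0.703·(1.04,1.01) = (1.2717,1.6664)
  v2: (1-0.703)·(-3.85,-0.33) + 0.703·(-3.39,-1.58) = (-3.5266,-1.2087)
  v3: (1-0.703)·(3.88,-2.62) + 0.703·(1.93,-2.8) = (2.5091,-2.7465)
Shoelace sum Σ(x_i·y_{i+1} − x_{i+1}·y_i):
  i=1: 1.2717·-1.2087 − -3.5266·1.6664 = +4.3395 (running +4.3395)
  i=2: -3.5266·-2.7465 − 2.5091·-1.2087 = +12.7189 (running +17.0585)
  i=3: 2.5091·1.6664 − 1.2717·-2.7465 = +7.6738 (running +24.7323)
Area = |Σ|/2 = |24.7323|/2 = 12.3662

Area at t=0.703: 12.3662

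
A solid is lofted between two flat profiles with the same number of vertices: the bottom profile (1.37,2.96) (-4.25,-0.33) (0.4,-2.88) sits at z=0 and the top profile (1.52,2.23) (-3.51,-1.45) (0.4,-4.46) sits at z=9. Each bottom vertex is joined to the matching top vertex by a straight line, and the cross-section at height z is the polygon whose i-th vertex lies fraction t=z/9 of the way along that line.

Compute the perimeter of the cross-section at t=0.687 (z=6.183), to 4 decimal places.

Cross-section at t=0.687: each vertex is (1-t)·p0[i] + t·p1[i].
  v1: (1-0.687)·(1.37,2.96) + 0.687·(1.52,2.23) = (1.4730,2.4585)
  v2: (1-0.687)·(-4.25,-0.33) + 0.687·(-3.51,-1.45) = (-3.7416,-1.0994)
  v3: (1-0.687)·(0.4,-2.88) + 0.687·(0.4,-4.46) = (0.4000,-3.9655)
Perimeter = Σ |v_{i+1} − v_i|:
  edge 1→2: √(-5.2147² + -3.5579²) = 6.3128 (running 6.3128)
  edge 2→3: √(4.1416² + -2.8660²) = 5.0366 (running 11.3494)
  edge 3→1: √(1.0730² + 6.4239²) = 6.5130 (running 17.8623)
Perimeter = 17.8623

Perimeter at t=0.687: 17.8623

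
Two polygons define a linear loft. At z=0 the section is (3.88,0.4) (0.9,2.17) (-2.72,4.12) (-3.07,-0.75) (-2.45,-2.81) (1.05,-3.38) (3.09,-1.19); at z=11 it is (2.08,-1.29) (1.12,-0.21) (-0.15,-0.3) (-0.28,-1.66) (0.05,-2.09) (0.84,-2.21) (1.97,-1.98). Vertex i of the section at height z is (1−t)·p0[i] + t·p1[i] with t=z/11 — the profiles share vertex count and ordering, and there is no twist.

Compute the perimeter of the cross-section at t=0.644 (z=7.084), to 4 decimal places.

Perimeter at t=0.644: 12.6288

Cross-section at t=0.644: each vertex is (1-t)·p0[i] + t·p1[i].
  v1: (1-0.644)·(3.88,0.4) + 0.644·(2.08,-1.29) = (2.7208,-0.6884)
  v2: (1-0.644)·(0.9,2.17) + 0.644·(1.12,-0.21) = (1.0417,0.6373)
  v3: (1-0.644)·(-2.72,4.12) + 0.644·(-0.15,-0.3) = (-1.0649,1.2735)
  v4: (1-0.644)·(-3.07,-0.75) + 0.644·(-0.28,-1.66) = (-1.2732,-1.3360)
  v5: (1-0.644)·(-2.45,-2.81) + 0.644·(0.05,-2.09) = (-0.8400,-2.3463)
  v6: (1-0.644)·(1.05,-3.38) + 0.644·(0.84,-2.21) = (0.9148,-2.6265)
  v7: (1-0.644)·(3.09,-1.19) + 0.644·(1.97,-1.98) = (2.3687,-1.6988)
Perimeter = Σ |v_{i+1} − v_i|:
  edge 1→2: √(-1.6791² + 1.3256²) = 2.1393 (running 2.1393)
  edge 2→3: √(-2.1066² + 0.6362²) = 2.2006 (running 4.3399)
  edge 3→4: √(-0.2083² + -2.6096²) = 2.6179 (running 6.9578)
  edge 4→5: √(0.4332² + -1.0103²) = 1.0993 (running 8.0570)
  edge 5→6: √(1.7548² + -0.2802²) = 1.7770 (running 9.8340)
  edge 6→7: √(1.4540² + 0.9278²) = 1.7247 (running 11.5588)
  edge 7→1: √(0.3521² + 1.0104²) = 1.0700 (running 12.6288)
Perimeter = 12.6288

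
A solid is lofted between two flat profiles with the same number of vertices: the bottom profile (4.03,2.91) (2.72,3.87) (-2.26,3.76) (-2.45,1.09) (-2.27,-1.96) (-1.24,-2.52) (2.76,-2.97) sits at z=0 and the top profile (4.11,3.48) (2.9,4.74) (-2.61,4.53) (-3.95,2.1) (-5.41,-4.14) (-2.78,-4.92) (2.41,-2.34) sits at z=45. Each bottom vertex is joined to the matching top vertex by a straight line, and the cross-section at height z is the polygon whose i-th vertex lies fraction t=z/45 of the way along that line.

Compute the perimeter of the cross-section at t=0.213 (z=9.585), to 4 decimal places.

Perimeter at t=0.213: 24.9088

Cross-section at t=0.213: each vertex is (1-t)·p0[i] + t·p1[i].
  v1: (1-0.213)·(4.03,2.91) + 0.213·(4.11,3.48) = (4.0470,3.0314)
  v2: (1-0.213)·(2.72,3.87) + 0.213·(2.9,4.74) = (2.7583,4.0553)
  v3: (1-0.213)·(-2.26,3.76) + 0.213·(-2.61,4.53) = (-2.3345,3.9240)
  v4: (1-0.213)·(-2.45,1.09) + 0.213·(-3.95,2.1) = (-2.7695,1.3051)
  v5: (1-0.213)·(-2.27,-1.96) + 0.213·(-5.41,-4.14) = (-2.9388,-2.4243)
  v6: (1-0.213)·(-1.24,-2.52) + 0.213·(-2.78,-4.92) = (-1.5680,-3.0312)
  v7: (1-0.213)·(2.76,-2.97) + 0.213·(2.41,-2.34) = (2.6855,-2.8358)
Perimeter = Σ |v_{i+1} − v_i|:
  edge 1→2: √(-1.2887² + 1.0239²) = 1.6459 (running 1.6459)
  edge 2→3: √(-5.0929² + -0.1313²) = 5.0946 (running 6.7405)
  edge 3→4: √(-0.4350² + -2.6189²) = 2.6548 (running 9.3953)
  edge 4→5: √(-0.1693² + -3.7295²) = 3.7333 (running 13.1286)
  edge 5→6: √(1.3708² + -0.6069²) = 1.4991 (running 14.6277)
  edge 6→7: √(4.2535² + 0.1954²) = 4.2580 (running 18.8857)
  edge 7→1: √(1.3616² + 5.8672²) = 6.0231 (running 24.9088)
Perimeter = 24.9088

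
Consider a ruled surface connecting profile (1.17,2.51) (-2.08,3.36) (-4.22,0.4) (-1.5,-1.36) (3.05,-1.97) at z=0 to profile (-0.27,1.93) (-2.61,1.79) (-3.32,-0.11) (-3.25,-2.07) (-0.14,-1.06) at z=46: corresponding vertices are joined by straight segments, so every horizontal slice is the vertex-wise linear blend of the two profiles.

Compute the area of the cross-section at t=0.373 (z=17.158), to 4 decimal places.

Area at t=0.373: 17.9364

Cross-section at t=0.373: each vertex is (1-t)·p0[i] + t·p1[i].
  v1: (1-0.373)·(1.17,2.51) + 0.373·(-0.27,1.93) = (0.6329,2.2937)
  v2: (1-0.373)·(-2.08,3.36) + 0.373·(-2.61,1.79) = (-2.2777,2.7744)
  v3: (1-0.373)·(-4.22,0.4) + 0.373·(-3.32,-0.11) = (-3.8843,0.2098)
  v4: (1-0.373)·(-1.5,-1.36) + 0.373·(-3.25,-2.07) = (-2.1528,-1.6248)
  v5: (1-0.373)·(3.05,-1.97) + 0.373·(-0.14,-1.06) = (1.8601,-1.6306)
Shoelace sum Σ(x_i·y_{i+1} − x_{i+1}·y_i):
  i=1: 0.6329·2.7744 − -2.2777·2.2937 = +6.9801 (running +6.9801)
  i=2: -2.2777·0.2098 − -3.8843·2.7744 = +10.2988 (running +17.2789)
  i=3: -3.8843·-1.6248 − -2.1528·0.2098 = +6.7629 (running +24.0418)
  i=4: -2.1528·-1.6306 − 1.8601·-1.6248 = +6.5326 (running +30.5744)
  i=5: 1.8601·2.2937 − 0.6329·-1.6306 = +5.2985 (running +35.8728)
Area = |Σ|/2 = |35.8728|/2 = 17.9364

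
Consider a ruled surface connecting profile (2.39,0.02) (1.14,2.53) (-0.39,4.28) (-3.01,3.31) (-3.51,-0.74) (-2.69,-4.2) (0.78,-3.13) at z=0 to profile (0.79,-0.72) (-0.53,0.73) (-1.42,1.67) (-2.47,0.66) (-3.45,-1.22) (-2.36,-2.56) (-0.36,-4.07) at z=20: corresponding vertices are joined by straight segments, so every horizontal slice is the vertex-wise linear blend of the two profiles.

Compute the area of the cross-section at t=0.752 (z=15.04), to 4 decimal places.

Cross-section at t=0.752: each vertex is (1-t)·p0[i] + t·p1[i].
  v1: (1-0.752)·(2.39,0.02) + 0.752·(0.79,-0.72) = (1.1868,-0.5365)
  v2: (1-0.752)·(1.14,2.53) + 0.752·(-0.53,0.73) = (-0.1158,1.1764)
  v3: (1-0.752)·(-0.39,4.28) + 0.752·(-1.42,1.67) = (-1.1646,2.3173)
  v4: (1-0.752)·(-3.01,3.31) + 0.752·(-2.47,0.66) = (-2.6039,1.3172)
  v5: (1-0.752)·(-3.51,-0.74) + 0.752·(-3.45,-1.22) = (-3.4649,-1.1010)
  v6: (1-0.752)·(-2.69,-4.2) + 0.752·(-2.36,-2.56) = (-2.4418,-2.9667)
  v7: (1-0.752)·(0.78,-3.13) + 0.752·(-0.36,-4.07) = (-0.0773,-3.8369)
Shoelace sum Σ(x_i·y_{i+1} − x_{i+1}·y_i):
  i=1: 1.1868·1.1764 − -0.1158·-0.5365 = +1.3340 (running +1.3340)
  i=2: -0.1158·2.3173 − -1.1646·1.1764 = +1.1016 (running +2.4356)
  i=3: -1.1646·1.3172 − -2.6039·2.3173 = +4.5001 (running +6.9356)
  i=4: -2.6039·-1.1010 − -3.4649·1.3172 = +7.4308 (running +14.3664)
  i=5: -3.4649·-2.9667 − -2.4418·-1.1010 = +7.5910 (running +21.9573)
  i=6: -2.4418·-3.8369 − -0.0773·-2.9667 = +9.1398 (running +31.0971)
  i=7: -0.0773·-0.5365 − 1.1868·-3.8369 = +4.5951 (running +35.6922)
Area = |Σ|/2 = |35.6922|/2 = 17.8461

Area at t=0.752: 17.8461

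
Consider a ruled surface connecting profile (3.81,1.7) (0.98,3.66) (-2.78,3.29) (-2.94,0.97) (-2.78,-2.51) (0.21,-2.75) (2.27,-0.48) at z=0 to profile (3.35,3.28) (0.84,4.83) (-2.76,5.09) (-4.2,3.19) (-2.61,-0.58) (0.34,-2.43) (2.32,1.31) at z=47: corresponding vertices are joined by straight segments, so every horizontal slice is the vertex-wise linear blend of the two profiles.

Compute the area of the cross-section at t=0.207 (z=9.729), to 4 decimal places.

Area at t=0.207: 32.1534

Cross-section at t=0.207: each vertex is (1-t)·p0[i] + t·p1[i].
  v1: (1-0.207)·(3.81,1.7) + 0.207·(3.35,3.28) = (3.7148,2.0271)
  v2: (1-0.207)·(0.98,3.66) + 0.207·(0.84,4.83) = (0.9510,3.9022)
  v3: (1-0.207)·(-2.78,3.29) + 0.207·(-2.76,5.09) = (-2.7759,3.6626)
  v4: (1-0.207)·(-2.94,0.97) + 0.207·(-4.2,3.19) = (-3.2008,1.4295)
  v5: (1-0.207)·(-2.78,-2.51) + 0.207·(-2.61,-0.58) = (-2.7448,-2.1105)
  v6: (1-0.207)·(0.21,-2.75) + 0.207·(0.34,-2.43) = (0.2369,-2.6838)
  v7: (1-0.207)·(2.27,-0.48) + 0.207·(2.32,1.31) = (2.2803,-0.1095)
Shoelace sum Σ(x_i·y_{i+1} − x_{i+1}·y_i):
  i=1: 3.7148·3.9022 − 0.9510·2.0271 = +12.5680 (running +12.5680)
  i=2: 0.9510·3.6626 − -2.7759·3.9022 = +14.3151 (running +26.8831)
  i=3: -2.7759·1.4295 − -3.2008·3.6626 = +7.7551 (running +34.6383)
  i=4: -3.2008·-2.1105 − -2.7448·1.4295 = +10.6791 (running +45.3174)
  i=5: -2.7448·-2.6838 − 0.2369·-2.1105 = +7.8664 (running +53.1838)
  i=6: 0.2369·-0.1095 − 2.2803·-2.6838 = +6.0940 (running +59.2778)
  i=7: 2.2803·2.0271 − 3.7148·-0.1095 = +5.0291 (running +64.3068)
Area = |Σ|/2 = |64.3068|/2 = 32.1534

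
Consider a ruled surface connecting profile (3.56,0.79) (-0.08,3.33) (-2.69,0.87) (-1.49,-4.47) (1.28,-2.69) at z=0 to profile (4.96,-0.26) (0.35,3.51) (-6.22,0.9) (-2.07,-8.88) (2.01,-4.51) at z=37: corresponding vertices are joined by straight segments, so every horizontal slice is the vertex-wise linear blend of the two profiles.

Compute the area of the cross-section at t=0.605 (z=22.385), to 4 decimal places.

Area at t=0.605: 52.1025

Cross-section at t=0.605: each vertex is (1-t)·p0[i] + t·p1[i].
  v1: (1-0.605)·(3.56,0.79) + 0.605·(4.96,-0.26) = (4.4070,0.1548)
  v2: (1-0.605)·(-0.08,3.33) + 0.605·(0.35,3.51) = (0.1801,3.4389)
  v3: (1-0.605)·(-2.69,0.87) + 0.605·(-6.22,0.9) = (-4.8256,0.8881)
  v4: (1-0.605)·(-1.49,-4.47) + 0.605·(-2.07,-8.88) = (-1.8409,-7.1381)
  v5: (1-0.605)·(1.28,-2.69) + 0.605·(2.01,-4.51) = (1.7216,-3.7911)
Shoelace sum Σ(x_i·y_{i+1} − x_{i+1}·y_i):
  i=1: 4.4070·3.4389 − 0.1801·0.1548 = +15.1274 (running +15.1274)
  i=2: 0.1801·0.8881 − -4.8256·3.4389 = +16.7549 (running +31.8823)
  i=3: -4.8256·-7.1381 − -1.8409·0.8881 = +36.0807 (running +67.9630)
  i=4: -1.8409·-3.7911 − 1.7216·-7.1381 = +19.2683 (running +87.2313)
  i=5: 1.7216·0.1548 − 4.4070·-3.7911 = +16.9738 (running +104.2051)
Area = |Σ|/2 = |104.2051|/2 = 52.1025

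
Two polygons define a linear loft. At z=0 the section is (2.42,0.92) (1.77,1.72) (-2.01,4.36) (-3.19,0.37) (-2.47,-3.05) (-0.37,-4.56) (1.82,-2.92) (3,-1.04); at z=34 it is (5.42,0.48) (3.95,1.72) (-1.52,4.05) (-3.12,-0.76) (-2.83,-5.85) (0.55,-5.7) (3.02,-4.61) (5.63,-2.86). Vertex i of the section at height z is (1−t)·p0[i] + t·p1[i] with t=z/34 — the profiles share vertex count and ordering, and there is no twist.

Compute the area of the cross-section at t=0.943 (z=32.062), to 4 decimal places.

Cross-section at t=0.943: each vertex is (1-t)·p0[i] + t·p1[i].
  v1: (1-0.943)·(2.42,0.92) + 0.943·(5.42,0.48) = (5.2490,0.5051)
  v2: (1-0.943)·(1.77,1.72) + 0.943·(3.95,1.72) = (3.8257,1.7200)
  v3: (1-0.943)·(-2.01,4.36) + 0.943·(-1.52,4.05) = (-1.5479,4.0677)
  v4: (1-0.943)·(-3.19,0.37) + 0.943·(-3.12,-0.76) = (-3.1240,-0.6956)
  v5: (1-0.943)·(-2.47,-3.05) + 0.943·(-2.83,-5.85) = (-2.8095,-5.6904)
  v6: (1-0.943)·(-0.37,-4.56) + 0.943·(0.55,-5.7) = (0.4976,-5.6350)
  v7: (1-0.943)·(1.82,-2.92) + 0.943·(3.02,-4.61) = (2.9516,-4.5137)
  v8: (1-0.943)·(3,-1.04) + 0.943·(5.63,-2.86) = (5.4801,-2.7563)
Shoelace sum Σ(x_i·y_{i+1} − x_{i+1}·y_i):
  i=1: 5.2490·1.7200 − 3.8257·0.5051 = +7.0960 (running +7.0960)
  i=2: 3.8257·4.0677 − -1.5479·1.7200 = +18.2243 (running +25.3203)
  i=3: -1.5479·-0.6956 − -3.1240·4.0677 = +13.7841 (running +39.1043)
  i=4: -3.1240·-5.6904 − -2.8095·-0.6956 = +15.8225 (running +54.9269)
  i=5: -2.8095·-5.6350 − 0.4976·-5.6904 = +18.6628 (running +73.5896)
  i=6: 0.4976·-4.5137 − 2.9516·-5.6350 = +14.3865 (running +87.9761)
  i=7: 2.9516·-2.7563 − 5.4801·-4.5137 = +16.5999 (running +104.5761)
  i=8: 5.4801·0.5051 − 5.2490·-2.7563 = +17.2355 (running +121.8116)
Area = |Σ|/2 = |121.8116|/2 = 60.9058

Area at t=0.943: 60.9058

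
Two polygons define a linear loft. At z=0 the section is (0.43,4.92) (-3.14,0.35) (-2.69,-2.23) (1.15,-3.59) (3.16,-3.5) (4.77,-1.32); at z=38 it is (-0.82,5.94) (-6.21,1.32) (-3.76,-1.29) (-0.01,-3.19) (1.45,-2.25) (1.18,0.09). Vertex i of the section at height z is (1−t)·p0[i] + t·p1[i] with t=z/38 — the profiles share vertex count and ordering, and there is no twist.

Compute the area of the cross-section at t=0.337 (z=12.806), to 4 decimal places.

Cross-section at t=0.337: each vertex is (1-t)·p0[i] + t·p1[i].
  v1: (1-0.337)·(0.43,4.92) + 0.337·(-0.82,5.94) = (0.0088,5.2637)
  v2: (1-0.337)·(-3.14,0.35) + 0.337·(-6.21,1.32) = (-4.1746,0.6769)
  v3: (1-0.337)·(-2.69,-2.23) + 0.337·(-3.76,-1.29) = (-3.0506,-1.9132)
  v4: (1-0.337)·(1.15,-3.59) + 0.337·(-0.01,-3.19) = (0.7591,-3.4552)
  v5: (1-0.337)·(3.16,-3.5) + 0.337·(1.45,-2.25) = (2.5837,-3.0788)
  v6: (1-0.337)·(4.77,-1.32) + 0.337·(1.18,0.09) = (3.5602,-0.8448)
Shoelace sum Σ(x_i·y_{i+1} − x_{i+1}·y_i):
  i=1: 0.0088·0.6769 − -4.1746·5.2637 = +21.9799 (running +21.9799)
  i=2: -4.1746·-1.9132 − -3.0506·0.6769 = +10.0518 (running +32.0317)
  i=3: -3.0506·-3.4552 − 0.7591·-1.9132 = +11.9927 (running +44.0244)
  i=4: 0.7591·-3.0788 − 2.5837·-3.4552 = +6.5903 (running +50.6147)
  i=5: 2.5837·-0.8448 − 3.5602·-3.0788 = +8.7781 (running +59.3927)
  i=6: 3.5602·5.2637 − 0.0088·-0.8448 = +18.7472 (running +78.1399)
Area = |Σ|/2 = |78.1399|/2 = 39.0700

Area at t=0.337: 39.0700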